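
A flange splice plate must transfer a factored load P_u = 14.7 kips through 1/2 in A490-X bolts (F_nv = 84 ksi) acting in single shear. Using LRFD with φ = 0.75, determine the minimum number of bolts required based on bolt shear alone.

A_b = π·0.5²/4 = 0.1963 in².
Per-bolt design strength φR_n = 0.75 × 84 × 0.1963 × 1 = 12.37 kips.
n ≥ 14.7 / 12.37 = 1.188 → use 2 bolts.

2 bolts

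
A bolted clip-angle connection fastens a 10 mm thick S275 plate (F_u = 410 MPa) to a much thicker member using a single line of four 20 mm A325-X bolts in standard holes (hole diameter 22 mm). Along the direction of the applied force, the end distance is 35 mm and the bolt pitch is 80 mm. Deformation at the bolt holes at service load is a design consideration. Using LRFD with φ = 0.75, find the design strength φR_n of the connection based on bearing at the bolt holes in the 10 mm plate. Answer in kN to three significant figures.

Per bolt r_n = 1.2 l_c t F_u ≤ 2.4 d t F_u; upper limit = 2.4 × 20 × 10 × 410 / 1000 = 196.8 kN.
Edge bolt: l_c = 35 − 22/2 = 24 mm → 1.2 × 24 × 10 × 410 / 1000 = 118.1 → r_n = 118.1 kN.
Interior bolts: l_c = 80 − 22 = 58 mm → 1.2 × 58 × 10 × 410 / 1000 = 285.4 → r_n = 196.8 kN.
R_n = 1 × 118.1 + 3 × 196.8 = 708.5 kN.
Design strength φR_n = 0.75 × 708.5 = 531 kN.

531 kN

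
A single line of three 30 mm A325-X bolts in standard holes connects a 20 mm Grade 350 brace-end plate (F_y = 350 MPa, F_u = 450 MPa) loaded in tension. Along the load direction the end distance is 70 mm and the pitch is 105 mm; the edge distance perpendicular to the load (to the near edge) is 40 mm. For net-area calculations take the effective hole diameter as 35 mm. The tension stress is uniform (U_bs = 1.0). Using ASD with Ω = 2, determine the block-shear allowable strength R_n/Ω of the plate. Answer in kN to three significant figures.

Shear plane L_v = 70 + 2·105 = 280 mm; A_gv = 280 × 20 = 5600 mm².
A_nv = (280 − 2.5·35) × 20 = 3850 mm².
A_nt = (40 − 0.5·35) × 20 = 450 mm².
0.6 F_u A_nv = 1040 kN; 0.6 F_y A_gv = 1176 kN → shear rupture governs the shear term.
R_n = 1040 + 1.0 × 450 × 450 / 1000 = 1242 kN.
Allowable strength R_n/Ω = 1242 / 2 = 621 kN.

621 kN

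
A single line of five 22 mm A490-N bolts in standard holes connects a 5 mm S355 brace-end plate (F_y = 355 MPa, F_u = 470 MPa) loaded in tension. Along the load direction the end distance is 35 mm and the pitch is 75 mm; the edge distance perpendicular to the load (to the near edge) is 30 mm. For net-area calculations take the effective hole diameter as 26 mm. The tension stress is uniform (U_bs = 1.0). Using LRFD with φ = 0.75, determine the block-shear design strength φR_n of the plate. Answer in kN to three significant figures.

Shear plane L_v = 35 + 4·75 = 335 mm; A_gv = 335 × 5 = 1675 mm².
A_nv = (335 − 4.5·26) × 5 = 1090 mm².
A_nt = (30 − 0.5·26) × 5 = 85 mm².
0.6 F_u A_nv = 307.4 kN; 0.6 F_y A_gv = 356.8 kN → shear rupture governs the shear term.
R_n = 307.4 + 1.0 × 470 × 85 / 1000 = 347.3 kN.
Design strength φR_n = 0.75 × 347.3 = 260 kN.

260 kN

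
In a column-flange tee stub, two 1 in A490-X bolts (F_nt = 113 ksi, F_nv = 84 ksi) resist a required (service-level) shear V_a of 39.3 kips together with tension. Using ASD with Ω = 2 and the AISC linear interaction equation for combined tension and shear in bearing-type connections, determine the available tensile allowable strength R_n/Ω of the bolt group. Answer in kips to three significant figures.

62.5 kips

A_b = π·1²/4 = 0.7854 in²; f_rv = 39.3 / (2 × 0.7854) = 25.02 ksi.
F'_nt = 1.3 F_nt − (Ω F_nt / F_nv) f_rv = 1.3·113 − (2·113/84)·25.02 = 79.59 ksi, capped at F_nt → F'_nt = 79.59 ksi.
R_n = F'_nt · A_b · n = 79.59 × 0.7854 × 2 = 125 kips.
Allowable strength R_n/Ω = 125 / 2 = 62.5 kips.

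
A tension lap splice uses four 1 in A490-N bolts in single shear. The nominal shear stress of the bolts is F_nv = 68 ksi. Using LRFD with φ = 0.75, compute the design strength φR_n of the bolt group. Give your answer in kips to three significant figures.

A_b = π × 1² / 4 = 0.7854 in².
R_n = F_nv · A_b · n · n_s = 68 × 0.7854 × 4 × 1 = 213.6 kips.
Design strength φR_n = 0.75 × 213.6 = 160 kips.

160 kips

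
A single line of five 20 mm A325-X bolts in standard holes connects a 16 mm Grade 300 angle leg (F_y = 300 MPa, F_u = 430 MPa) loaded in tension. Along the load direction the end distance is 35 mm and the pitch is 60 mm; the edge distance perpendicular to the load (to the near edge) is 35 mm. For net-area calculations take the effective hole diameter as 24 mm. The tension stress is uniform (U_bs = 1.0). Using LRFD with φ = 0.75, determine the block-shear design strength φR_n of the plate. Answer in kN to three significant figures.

636 kN

Shear plane L_v = 35 + 4·60 = 275 mm; A_gv = 275 × 16 = 4400 mm².
A_nv = (275 − 4.5·24) × 16 = 2672 mm².
A_nt = (35 − 0.5·24) × 16 = 368 mm².
0.6 F_u A_nv = 689.4 kN; 0.6 F_y A_gv = 792 kN → shear rupture governs the shear term.
R_n = 689.4 + 1.0 × 430 × 368 / 1000 = 847.6 kN.
Design strength φR_n = 0.75 × 847.6 = 636 kN.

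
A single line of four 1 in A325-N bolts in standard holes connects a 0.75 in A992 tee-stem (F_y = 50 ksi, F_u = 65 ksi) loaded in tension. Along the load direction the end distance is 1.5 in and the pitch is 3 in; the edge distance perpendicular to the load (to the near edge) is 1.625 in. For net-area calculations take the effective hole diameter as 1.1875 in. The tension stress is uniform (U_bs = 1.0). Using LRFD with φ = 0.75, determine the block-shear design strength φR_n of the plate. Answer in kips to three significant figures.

Shear plane L_v = 1.5 + 3·3 = 10.5 in; A_gv = 10.5 × 0.75 = 7.875 in².
A_nv = (10.5 − 3.5·1.1875) × 0.75 = 4.758 in².
A_nt = (1.625 − 0.5·1.1875) × 0.75 = 0.7734 in².
0.6 F_u A_nv = 185.6 kips; 0.6 F_y A_gv = 236.2 kips → shear rupture governs the shear term.
R_n = 185.6 + 1.0 × 65 × 0.7734 = 235.8 kips.
Design strength φR_n = 0.75 × 235.8 = 177 kips.

177 kips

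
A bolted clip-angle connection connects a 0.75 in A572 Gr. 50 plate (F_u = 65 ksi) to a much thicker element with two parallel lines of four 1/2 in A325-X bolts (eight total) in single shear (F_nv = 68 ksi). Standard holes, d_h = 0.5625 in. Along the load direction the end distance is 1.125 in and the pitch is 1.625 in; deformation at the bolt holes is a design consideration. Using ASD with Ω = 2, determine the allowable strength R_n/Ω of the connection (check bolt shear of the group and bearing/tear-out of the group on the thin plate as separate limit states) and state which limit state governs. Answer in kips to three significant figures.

Bolt shear: A_b = π·0.5²/4 = 0.1963 in²; R_n = 68 × 0.1963 × 8 × 1 = 106.8 kips → 106.8 / 2 = 53.4 kips.
Bearing (1.2 l_c t F_u ≤ 2.4 d t F_u): upper limit = 2.4·0.5·0.75·65 = 58.5 kips.
  Edge l_c = 1.125 − 0.5625/2 = 0.8438 → r_n = 49.36 kips; interior l_c = 1.625 − 0.5625 = 1.062 → r_n = 58.5 kips.
  R_n,bearing = 2·49.36 + 6·58.5 = 449.7 kips → 449.7 / 2 = 225 kips.
Bolt shear governs: 53.4 kips.

53.4 kips (bolt shear governs)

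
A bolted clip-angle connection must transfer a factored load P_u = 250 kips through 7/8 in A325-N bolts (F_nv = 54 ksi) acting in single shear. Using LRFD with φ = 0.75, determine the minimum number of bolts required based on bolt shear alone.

A_b = π·0.875²/4 = 0.6013 in².
Per-bolt design strength φR_n = 0.75 × 54 × 0.6013 × 1 = 24.35 kips.
n ≥ 250 / 24.35 = 10.27 → use 11 bolts.

11 bolts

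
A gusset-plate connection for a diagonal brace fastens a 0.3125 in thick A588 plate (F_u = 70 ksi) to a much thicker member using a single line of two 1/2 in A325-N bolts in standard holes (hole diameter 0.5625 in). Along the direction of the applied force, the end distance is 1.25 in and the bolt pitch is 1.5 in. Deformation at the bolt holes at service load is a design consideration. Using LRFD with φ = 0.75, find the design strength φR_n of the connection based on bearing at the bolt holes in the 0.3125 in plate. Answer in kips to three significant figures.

Per bolt r_n = 1.2 l_c t F_u ≤ 2.4 d t F_u; upper limit = 2.4 × 0.5 × 0.3125 × 70 = 26.25 kips.
Edge bolt: l_c = 1.25 − 0.5625/2 = 0.9688 in → 1.2 × 0.9688 × 0.3125 × 70 = 25.43 → r_n = 25.43 kips.
Interior bolts: l_c = 1.5 − 0.5625 = 0.9375 in → 1.2 × 0.9375 × 0.3125 × 70 = 24.61 → r_n = 24.61 kips.
R_n = 1 × 25.43 + 1 × 24.61 = 50.04 kips.
Design strength φR_n = 0.75 × 50.04 = 37.5 kips.

37.5 kips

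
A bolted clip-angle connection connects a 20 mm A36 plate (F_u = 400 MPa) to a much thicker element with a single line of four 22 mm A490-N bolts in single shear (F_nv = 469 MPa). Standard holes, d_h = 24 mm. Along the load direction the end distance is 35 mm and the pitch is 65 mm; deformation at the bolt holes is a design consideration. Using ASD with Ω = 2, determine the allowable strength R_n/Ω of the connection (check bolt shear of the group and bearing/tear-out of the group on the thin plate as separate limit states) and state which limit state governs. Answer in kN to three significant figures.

Bolt shear: A_b = π·22²/4 = 380.1 mm²; R_n = 469 × 380.1 × 4 × 1 / 1000 = 713.1 kN → 713.1 / 2 = 357 kN.
Bearing (1.2 l_c t F_u ≤ 2.4 d t F_u): upper limit = 2.4·22·20·400 / 1000 = 422.4 kN.
  Edge l_c = 35 − 24/2 = 23 → r_n = 220.8 kN; interior l_c = 65 − 24 = 41 → r_n = 393.6 kN.
  R_n,bearing = 1·220.8 + 3·393.6 = 1402 kN → 1402 / 2 = 701 kN.
Bolt shear governs: 357 kN.

357 kN (bolt shear governs)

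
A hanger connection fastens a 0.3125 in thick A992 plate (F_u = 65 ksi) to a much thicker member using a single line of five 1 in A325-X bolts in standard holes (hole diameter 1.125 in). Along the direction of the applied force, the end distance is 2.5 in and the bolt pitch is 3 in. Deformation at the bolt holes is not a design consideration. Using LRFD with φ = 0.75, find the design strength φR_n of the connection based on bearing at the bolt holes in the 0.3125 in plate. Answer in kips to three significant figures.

Per bolt r_n = 1.5 l_c t F_u ≤ 3.0 d t F_u; upper limit = 3.0 × 1 × 0.3125 × 65 = 60.94 kips.
Edge bolt: l_c = 2.5 − 1.125/2 = 1.938 in → 1.5 × 1.938 × 0.3125 × 65 = 59.03 → r_n = 59.03 kips.
Interior bolts: l_c = 3 − 1.125 = 1.875 in → 1.5 × 1.875 × 0.3125 × 65 = 57.13 → r_n = 57.13 kips.
R_n = 1 × 59.03 + 4 × 57.13 = 287.5 kips.
Design strength φR_n = 0.75 × 287.5 = 216 kips.

216 kips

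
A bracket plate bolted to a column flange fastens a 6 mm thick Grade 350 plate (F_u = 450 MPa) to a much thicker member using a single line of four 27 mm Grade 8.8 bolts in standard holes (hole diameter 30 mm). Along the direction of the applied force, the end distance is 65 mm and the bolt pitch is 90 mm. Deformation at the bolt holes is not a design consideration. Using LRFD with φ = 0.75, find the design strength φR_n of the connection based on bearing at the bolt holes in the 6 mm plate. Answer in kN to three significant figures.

Per bolt r_n = 1.5 l_c t F_u ≤ 3.0 d t F_u; upper limit = 3.0 × 27 × 6 × 450 / 1000 = 218.7 kN.
Edge bolt: l_c = 65 − 30/2 = 50 mm → 1.5 × 50 × 6 × 450 / 1000 = 202.5 → r_n = 202.5 kN.
Interior bolts: l_c = 90 − 30 = 60 mm → 1.5 × 60 × 6 × 450 / 1000 = 243 → r_n = 218.7 kN.
R_n = 1 × 202.5 + 3 × 218.7 = 858.6 kN.
Design strength φR_n = 0.75 × 858.6 = 644 kN.

644 kN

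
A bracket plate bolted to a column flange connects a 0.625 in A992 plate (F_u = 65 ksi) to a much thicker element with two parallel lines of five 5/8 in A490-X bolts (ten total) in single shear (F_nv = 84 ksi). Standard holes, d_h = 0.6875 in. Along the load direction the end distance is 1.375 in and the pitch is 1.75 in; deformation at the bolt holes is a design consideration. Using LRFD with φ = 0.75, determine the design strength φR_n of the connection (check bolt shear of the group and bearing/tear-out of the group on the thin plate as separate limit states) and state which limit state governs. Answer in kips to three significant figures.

Bolt shear: A_b = π·0.625²/4 = 0.3068 in²; R_n = 84 × 0.3068 × 10 × 1 = 257.7 kips → 0.75 × 257.7 = 193 kips.
Bearing (1.2 l_c t F_u ≤ 2.4 d t F_u): upper limit = 2.4·0.625·0.625·65 = 60.94 kips.
  Edge l_c = 1.375 − 0.6875/2 = 1.031 → r_n = 50.27 kips; interior l_c = 1.75 − 0.6875 = 1.062 → r_n = 51.8 kips.
  R_n,bearing = 2·50.27 + 8·51.8 = 514.9 kips → 0.75 × 514.9 = 386 kips.
Bolt shear governs: 193 kips.

193 kips (bolt shear governs)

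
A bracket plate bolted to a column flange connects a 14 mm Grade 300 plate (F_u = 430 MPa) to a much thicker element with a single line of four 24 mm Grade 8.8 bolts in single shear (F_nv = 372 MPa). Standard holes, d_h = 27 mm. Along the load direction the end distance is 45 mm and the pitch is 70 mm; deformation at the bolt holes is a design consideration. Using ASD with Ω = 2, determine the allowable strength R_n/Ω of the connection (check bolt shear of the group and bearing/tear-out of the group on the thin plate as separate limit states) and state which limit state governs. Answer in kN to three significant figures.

Bolt shear: A_b = π·24²/4 = 452.4 mm²; R_n = 372 × 452.4 × 4 × 1 / 1000 = 673.2 kN → 673.2 / 2 = 337 kN.
Bearing (1.2 l_c t F_u ≤ 2.4 d t F_u): upper limit = 2.4·24·14·430 / 1000 = 346.8 kN.
  Edge l_c = 45 − 27/2 = 31.5 → r_n = 227.6 kN; interior l_c = 70 − 27 = 43 → r_n = 310.6 kN.
  R_n,bearing = 1·227.6 + 3·310.6 = 1159 kN → 1159 / 2 = 580 kN.
Bolt shear governs: 337 kN.

337 kN (bolt shear governs)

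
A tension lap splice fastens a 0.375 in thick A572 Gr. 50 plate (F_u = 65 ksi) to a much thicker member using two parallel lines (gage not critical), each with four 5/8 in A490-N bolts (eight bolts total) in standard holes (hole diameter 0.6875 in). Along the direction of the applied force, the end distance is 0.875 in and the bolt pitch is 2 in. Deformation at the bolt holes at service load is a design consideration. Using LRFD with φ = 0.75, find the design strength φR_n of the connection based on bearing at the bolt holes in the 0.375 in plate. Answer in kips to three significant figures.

188 kips

Per bolt r_n = 1.2 l_c t F_u ≤ 2.4 d t F_u; upper limit = 2.4 × 0.625 × 0.375 × 65 = 36.56 kips.
Edge bolt: l_c = 0.875 − 0.6875/2 = 0.5312 in → 1.2 × 0.5312 × 0.375 × 65 = 15.54 → r_n = 15.54 kips.
Interior bolts: l_c = 2 − 0.6875 = 1.312 in → 1.2 × 1.312 × 0.375 × 65 = 38.39 → r_n = 36.56 kips.
R_n = 2 × 15.54 + 6 × 36.56 = 250.5 kips.
Design strength φR_n = 0.75 × 250.5 = 188 kips.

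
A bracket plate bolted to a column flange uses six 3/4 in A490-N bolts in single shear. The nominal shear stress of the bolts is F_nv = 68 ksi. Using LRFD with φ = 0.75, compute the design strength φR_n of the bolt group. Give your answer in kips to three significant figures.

135 kips

A_b = π × 0.75² / 4 = 0.4418 in².
R_n = F_nv · A_b · n · n_s = 68 × 0.4418 × 6 × 1 = 180.2 kips.
Design strength φR_n = 0.75 × 180.2 = 135 kips.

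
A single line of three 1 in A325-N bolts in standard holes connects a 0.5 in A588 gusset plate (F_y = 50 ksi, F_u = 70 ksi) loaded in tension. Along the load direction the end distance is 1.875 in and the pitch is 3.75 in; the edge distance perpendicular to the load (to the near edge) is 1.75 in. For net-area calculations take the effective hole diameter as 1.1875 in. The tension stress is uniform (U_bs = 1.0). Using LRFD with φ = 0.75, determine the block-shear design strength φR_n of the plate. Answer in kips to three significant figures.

Shear plane L_v = 1.875 + 2·3.75 = 9.375 in; A_gv = 9.375 × 0.5 = 4.688 in².
A_nv = (9.375 − 2.5·1.1875) × 0.5 = 3.203 in².
A_nt = (1.75 − 0.5·1.1875) × 0.5 = 0.5781 in².
0.6 F_u A_nv = 134.5 kips; 0.6 F_y A_gv = 140.6 kips → shear rupture governs the shear term.
R_n = 134.5 + 1.0 × 70 × 0.5781 = 175 kips.
Design strength φR_n = 0.75 × 175 = 131 kips.

131 kips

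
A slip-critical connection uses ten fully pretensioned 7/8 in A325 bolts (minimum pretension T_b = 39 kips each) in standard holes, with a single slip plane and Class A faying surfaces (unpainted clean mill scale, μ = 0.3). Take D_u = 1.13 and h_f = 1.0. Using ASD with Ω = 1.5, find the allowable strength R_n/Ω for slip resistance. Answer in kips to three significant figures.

88.1 kips

R_n = μ · D_u · h_f · T_b · n_s · n_b = 0.3 × 1.13 × 1.0 × 39 × 1 × 10 = 132.2 kips.
Allowable strength R_n/Ω = 132.2 / 1.5 = 88.1 kips.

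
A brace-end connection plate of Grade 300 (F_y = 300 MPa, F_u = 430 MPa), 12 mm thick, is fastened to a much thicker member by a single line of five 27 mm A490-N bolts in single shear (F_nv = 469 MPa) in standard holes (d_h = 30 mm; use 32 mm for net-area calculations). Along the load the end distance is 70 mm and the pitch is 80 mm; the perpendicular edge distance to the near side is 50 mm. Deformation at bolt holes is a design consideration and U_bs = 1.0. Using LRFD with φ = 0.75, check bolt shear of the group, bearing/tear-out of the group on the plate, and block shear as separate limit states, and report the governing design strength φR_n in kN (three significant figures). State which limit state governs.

Bolt shear: A_b = π·27²/4 = 572.6 mm²; R_n = 469 × 572.6 × 5 × 1 / 1000 = 1343 kN → 0.75 × 1343 = 1010 kN.
Bearing: edge l_c = 55, r_n = 334.4 kN; interior l_c = 50, r_n = 309.6 kN; R_n = 334.4 + 4·309.6 = 1573 kN → 1180 kN.
Block shear: A_gv = 4680, A_nv = 2952, A_nt = 408 mm²; R_n = min(0.6F_uA_nv, 0.6F_yA_gv) + U_bs·F_u·A_nt = 937.1 kN → 703 kN.
Block shear governs: 703 kN.

703 kN (block shear governs)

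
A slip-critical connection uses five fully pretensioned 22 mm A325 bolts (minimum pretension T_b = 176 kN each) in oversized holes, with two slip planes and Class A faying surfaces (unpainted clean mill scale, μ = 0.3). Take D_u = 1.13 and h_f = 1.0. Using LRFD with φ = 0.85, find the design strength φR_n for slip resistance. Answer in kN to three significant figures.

R_n = μ · D_u · h_f · T_b · n_s · n_b = 0.3 × 1.13 × 1.0 × 176 × 2 × 5 = 596.6 kN.
Design strength φR_n = 0.85 × 596.6 = 507 kN.

507 kN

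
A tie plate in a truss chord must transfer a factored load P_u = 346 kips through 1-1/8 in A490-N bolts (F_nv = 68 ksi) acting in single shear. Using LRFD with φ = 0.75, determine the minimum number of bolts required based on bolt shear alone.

7 bolts

A_b = π·1.125²/4 = 0.994 in².
Per-bolt design strength φR_n = 0.75 × 68 × 0.994 × 1 = 50.69 kips.
n ≥ 346 / 50.69 = 6.825 → use 7 bolts.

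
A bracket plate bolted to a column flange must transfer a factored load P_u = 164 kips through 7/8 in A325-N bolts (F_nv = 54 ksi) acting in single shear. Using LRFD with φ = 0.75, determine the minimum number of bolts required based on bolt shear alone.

A_b = π·0.875²/4 = 0.6013 in².
Per-bolt design strength φR_n = 0.75 × 54 × 0.6013 × 1 = 24.35 kips.
n ≥ 164 / 24.35 = 6.734 → use 7 bolts.

7 bolts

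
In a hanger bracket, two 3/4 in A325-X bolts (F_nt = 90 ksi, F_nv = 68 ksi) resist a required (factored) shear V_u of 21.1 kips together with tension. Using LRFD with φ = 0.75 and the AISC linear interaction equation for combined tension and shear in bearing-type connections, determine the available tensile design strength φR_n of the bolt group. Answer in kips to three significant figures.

A_b = π·0.75²/4 = 0.4418 in²; f_rv = 21.1 / (2 × 0.4418) = 23.88 ksi.
F'_nt = 1.3 F_nt − (F_nt / φF_nv) f_rv = 1.3·90 − (90/(0.75·68))·23.88 = 74.86 ksi, capped at F_nt → F'_nt = 74.86 ksi.
R_n = F'_nt · A_b · n = 74.86 × 0.4418 × 2 = 66.14 kips.
Design strength φR_n = 0.75 × 66.14 = 49.6 kips.

49.6 kips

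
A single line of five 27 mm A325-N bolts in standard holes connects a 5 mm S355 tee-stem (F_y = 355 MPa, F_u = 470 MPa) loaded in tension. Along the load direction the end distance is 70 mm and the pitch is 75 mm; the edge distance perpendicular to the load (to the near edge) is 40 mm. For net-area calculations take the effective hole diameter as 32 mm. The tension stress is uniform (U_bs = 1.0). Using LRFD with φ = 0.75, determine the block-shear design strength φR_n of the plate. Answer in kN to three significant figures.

281 kN

Shear plane L_v = 70 + 4·75 = 370 mm; A_gv = 370 × 5 = 1850 mm².
A_nv = (370 − 4.5·32) × 5 = 1130 mm².
A_nt = (40 − 0.5·32) × 5 = 120 mm².
0.6 F_u A_nv = 318.7 kN; 0.6 F_y A_gv = 394.1 kN → shear rupture governs the shear term.
R_n = 318.7 + 1.0 × 470 × 120 / 1000 = 375.1 kN.
Design strength φR_n = 0.75 × 375.1 = 281 kN.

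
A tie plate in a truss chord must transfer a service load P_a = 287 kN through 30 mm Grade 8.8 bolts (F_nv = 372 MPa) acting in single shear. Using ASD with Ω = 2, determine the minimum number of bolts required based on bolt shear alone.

3 bolts

A_b = π·30²/4 = 706.9 mm².
Per-bolt allowable strength R_n/Ω = 372 × 706.9 × 1 / 1000 / 2 = 131.5 kN.
n ≥ 287 / 131.5 = 2.183 → use 3 bolts.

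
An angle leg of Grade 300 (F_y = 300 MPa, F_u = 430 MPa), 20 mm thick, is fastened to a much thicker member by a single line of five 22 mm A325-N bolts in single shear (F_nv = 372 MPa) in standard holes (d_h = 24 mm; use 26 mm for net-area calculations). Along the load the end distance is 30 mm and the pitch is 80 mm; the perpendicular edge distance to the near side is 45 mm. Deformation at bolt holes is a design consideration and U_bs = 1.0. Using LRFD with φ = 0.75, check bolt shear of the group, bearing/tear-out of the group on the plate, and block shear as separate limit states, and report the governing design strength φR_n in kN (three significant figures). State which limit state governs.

Bolt shear: A_b = π·22²/4 = 380.1 mm²; R_n = 372 × 380.1 × 5 × 1 / 1000 = 707 kN → 0.75 × 707 = 530 kN.
Bearing: edge l_c = 18, r_n = 185.8 kN; interior l_c = 56, r_n = 454.1 kN; R_n = 185.8 + 4·454.1 = 2002 kN → 1500 kN.
Block shear: A_gv = 7000, A_nv = 4660, A_nt = 640 mm²; R_n = min(0.6F_uA_nv, 0.6F_yA_gv) + U_bs·F_u·A_nt = 1477 kN → 1110 kN.
Bolt shear governs: 530 kN.

530 kN (bolt shear governs)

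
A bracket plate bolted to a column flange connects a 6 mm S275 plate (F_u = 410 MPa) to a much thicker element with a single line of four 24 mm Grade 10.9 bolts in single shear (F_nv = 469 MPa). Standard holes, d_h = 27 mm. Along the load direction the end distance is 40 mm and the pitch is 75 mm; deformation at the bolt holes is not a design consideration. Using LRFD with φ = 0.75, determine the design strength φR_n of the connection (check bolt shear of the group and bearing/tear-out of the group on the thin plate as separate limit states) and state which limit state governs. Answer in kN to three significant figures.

472 kN (bearing governs)

Bolt shear: A_b = π·24²/4 = 452.4 mm²; R_n = 469 × 452.4 × 4 × 1 / 1000 = 848.7 kN → 0.75 × 848.7 = 637 kN.
Bearing (1.5 l_c t F_u ≤ 3.0 d t F_u): upper limit = 3.0·24·6·410 / 1000 = 177.1 kN.
  Edge l_c = 40 − 27/2 = 26.5 → r_n = 97.78 kN; interior l_c = 75 − 27 = 48 → r_n = 177.1 kN.
  R_n,bearing = 1·97.78 + 3·177.1 = 629.1 kN → 0.75 × 629.1 = 472 kN.
Bearing governs: 472 kN.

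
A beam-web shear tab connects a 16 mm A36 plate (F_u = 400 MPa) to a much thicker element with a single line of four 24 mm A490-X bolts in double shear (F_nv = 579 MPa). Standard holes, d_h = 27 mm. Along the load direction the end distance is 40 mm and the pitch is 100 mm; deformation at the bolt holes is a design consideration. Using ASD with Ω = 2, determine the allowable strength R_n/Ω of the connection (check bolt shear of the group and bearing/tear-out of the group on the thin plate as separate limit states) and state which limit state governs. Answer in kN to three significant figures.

655 kN (bearing governs)

Bolt shear: A_b = π·24²/4 = 452.4 mm²; R_n = 579 × 452.4 × 4 × 2 / 1000 = 2095 kN → 2095 / 2 = 1050 kN.
Bearing (1.2 l_c t F_u ≤ 2.4 d t F_u): upper limit = 2.4·24·16·400 / 1000 = 368.6 kN.
  Edge l_c = 40 − 27/2 = 26.5 → r_n = 203.5 kN; interior l_c = 100 − 27 = 73 → r_n = 368.6 kN.
  R_n,bearing = 1·203.5 + 3·368.6 = 1309 kN → 1309 / 2 = 655 kN.
Bearing governs: 655 kN.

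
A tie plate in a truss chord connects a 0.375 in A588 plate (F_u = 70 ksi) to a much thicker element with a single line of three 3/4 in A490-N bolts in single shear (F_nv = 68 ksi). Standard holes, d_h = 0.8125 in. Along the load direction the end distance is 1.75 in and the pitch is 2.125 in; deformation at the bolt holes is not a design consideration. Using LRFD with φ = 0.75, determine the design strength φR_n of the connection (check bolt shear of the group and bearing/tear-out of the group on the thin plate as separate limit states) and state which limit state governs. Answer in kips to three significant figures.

67.6 kips (bolt shear governs)

Bolt shear: A_b = π·0.75²/4 = 0.4418 in²; R_n = 68 × 0.4418 × 3 × 1 = 90.12 kips → 0.75 × 90.12 = 67.6 kips.
Bearing (1.5 l_c t F_u ≤ 3.0 d t F_u): upper limit = 3.0·0.75·0.375·70 = 59.06 kips.
  Edge l_c = 1.75 − 0.8125/2 = 1.344 → r_n = 52.91 kips; interior l_c = 2.125 − 0.8125 = 1.312 → r_n = 51.68 kips.
  R_n,bearing = 1·52.91 + 2·51.68 = 156.3 kips → 0.75 × 156.3 = 117 kips.
Bolt shear governs: 67.6 kips.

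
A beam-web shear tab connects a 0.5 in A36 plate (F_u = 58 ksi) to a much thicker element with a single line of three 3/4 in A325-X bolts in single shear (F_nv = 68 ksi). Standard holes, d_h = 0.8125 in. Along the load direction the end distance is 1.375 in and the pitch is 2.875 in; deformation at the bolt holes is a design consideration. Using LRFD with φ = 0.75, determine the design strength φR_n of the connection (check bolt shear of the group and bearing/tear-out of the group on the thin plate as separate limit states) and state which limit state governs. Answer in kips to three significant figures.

Bolt shear: A_b = π·0.75²/4 = 0.4418 in²; R_n = 68 × 0.4418 × 3 × 1 = 90.12 kips → 0.75 × 90.12 = 67.6 kips.
Bearing (1.2 l_c t F_u ≤ 2.4 d t F_u): upper limit = 2.4·0.75·0.5·58 = 52.2 kips.
  Edge l_c = 1.375 − 0.8125/2 = 0.9688 → r_n = 33.71 kips; interior l_c = 2.875 − 0.8125 = 2.062 → r_n = 52.2 kips.
  R_n,bearing = 1·33.71 + 2·52.2 = 138.1 kips → 0.75 × 138.1 = 104 kips.
Bolt shear governs: 67.6 kips.

67.6 kips (bolt shear governs)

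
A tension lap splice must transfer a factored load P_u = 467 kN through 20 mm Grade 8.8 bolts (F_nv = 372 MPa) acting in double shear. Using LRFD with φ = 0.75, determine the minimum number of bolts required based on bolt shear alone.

A_b = π·20²/4 = 314.2 mm².
Per-bolt design strength φR_n = 0.75 × 372 × 314.2 × 2 / 1000 = 175.3 kN.
n ≥ 467 / 175.3 = 2.664 → use 3 bolts.

3 bolts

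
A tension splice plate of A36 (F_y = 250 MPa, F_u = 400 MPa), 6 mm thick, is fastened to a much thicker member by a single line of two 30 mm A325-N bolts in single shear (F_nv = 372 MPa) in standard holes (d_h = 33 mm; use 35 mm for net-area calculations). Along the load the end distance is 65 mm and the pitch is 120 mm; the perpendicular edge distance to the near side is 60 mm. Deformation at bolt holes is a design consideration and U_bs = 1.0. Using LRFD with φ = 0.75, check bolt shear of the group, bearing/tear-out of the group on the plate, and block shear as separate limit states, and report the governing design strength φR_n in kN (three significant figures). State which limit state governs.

Bolt shear: A_b = π·30²/4 = 706.9 mm²; R_n = 372 × 706.9 × 2 × 1 / 1000 = 525.9 kN → 0.75 × 525.9 = 394 kN.
Bearing: edge l_c = 48.5, r_n = 139.7 kN; interior l_c = 87, r_n = 172.8 kN; R_n = 139.7 + 1·172.8 = 312.5 kN → 234 kN.
Block shear: A_gv = 1110, A_nv = 795, A_nt = 255 mm²; R_n = min(0.6F_uA_nv, 0.6F_yA_gv) + U_bs·F_u·A_nt = 268.5 kN → 201 kN.
Block shear governs: 201 kN.

201 kN (block shear governs)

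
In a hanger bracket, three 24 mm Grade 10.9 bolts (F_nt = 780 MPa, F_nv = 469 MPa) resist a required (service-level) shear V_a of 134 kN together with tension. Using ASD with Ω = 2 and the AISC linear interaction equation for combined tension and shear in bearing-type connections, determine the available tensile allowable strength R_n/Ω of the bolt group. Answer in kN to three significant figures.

A_b = π·24²/4 = 452.4 mm²; f_rv = 134 × 1000 / (3 × 452.4) = 98.74 MPa.
F'_nt = 1.3 F_nt − (Ω F_nt / F_nv) f_rv = 1.3·780 − (2·780/469)·98.74 = 685.6 MPa, capped at F_nt → F'_nt = 685.6 MPa.
R_n = F'_nt · A_b · n = 685.6 × 452.4 × 3 / 1000 = 930.5 kN.
Allowable strength R_n/Ω = 930.5 / 2 = 465 kN.

465 kN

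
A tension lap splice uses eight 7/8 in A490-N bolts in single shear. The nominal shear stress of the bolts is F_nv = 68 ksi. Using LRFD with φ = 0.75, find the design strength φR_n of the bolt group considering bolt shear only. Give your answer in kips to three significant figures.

245 kips

A_b = π × 0.875² / 4 = 0.6013 in².
R_n = F_nv · A_b · n · n_s = 68 × 0.6013 × 8 × 1 = 327.1 kips.
Design strength φR_n = 0.75 × 327.1 = 245 kips.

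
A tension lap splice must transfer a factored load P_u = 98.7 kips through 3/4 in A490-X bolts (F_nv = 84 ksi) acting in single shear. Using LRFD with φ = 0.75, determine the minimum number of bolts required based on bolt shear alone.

4 bolts

A_b = π·0.75²/4 = 0.4418 in².
Per-bolt design strength φR_n = 0.75 × 84 × 0.4418 × 1 = 27.83 kips.
n ≥ 98.7 / 27.83 = 3.546 → use 4 bolts.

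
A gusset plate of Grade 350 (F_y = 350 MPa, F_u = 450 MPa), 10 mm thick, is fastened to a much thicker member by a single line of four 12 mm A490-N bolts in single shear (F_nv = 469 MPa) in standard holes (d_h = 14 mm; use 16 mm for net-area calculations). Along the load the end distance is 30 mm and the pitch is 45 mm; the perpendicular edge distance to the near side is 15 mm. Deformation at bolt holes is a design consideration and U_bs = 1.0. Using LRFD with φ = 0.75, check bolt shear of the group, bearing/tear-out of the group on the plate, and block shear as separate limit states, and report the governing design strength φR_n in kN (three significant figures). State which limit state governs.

159 kN (bolt shear governs)

Bolt shear: A_b = π·12²/4 = 113.1 mm²; R_n = 469 × 113.1 × 4 × 1 / 1000 = 212.2 kN → 0.75 × 212.2 = 159 kN.
Bearing: edge l_c = 23, r_n = 124.2 kN; interior l_c = 31, r_n = 129.6 kN; R_n = 124.2 + 3·129.6 = 513 kN → 385 kN.
Block shear: A_gv = 1650, A_nv = 1090, A_nt = 70 mm²; R_n = min(0.6F_uA_nv, 0.6F_yA_gv) + U_bs·F_u·A_nt = 325.8 kN → 244 kN.
Bolt shear governs: 159 kN.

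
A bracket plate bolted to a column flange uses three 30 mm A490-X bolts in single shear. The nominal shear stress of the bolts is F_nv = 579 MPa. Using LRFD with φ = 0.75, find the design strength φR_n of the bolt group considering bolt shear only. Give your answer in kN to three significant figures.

A_b = π × 30² / 4 = 706.9 mm².
R_n = F_nv · A_b · n · n_s = 579 × 706.9 × 3 × 1 / 1000 = 1228 kN.
Design strength φR_n = 0.75 × 1228 = 921 kN.

921 kN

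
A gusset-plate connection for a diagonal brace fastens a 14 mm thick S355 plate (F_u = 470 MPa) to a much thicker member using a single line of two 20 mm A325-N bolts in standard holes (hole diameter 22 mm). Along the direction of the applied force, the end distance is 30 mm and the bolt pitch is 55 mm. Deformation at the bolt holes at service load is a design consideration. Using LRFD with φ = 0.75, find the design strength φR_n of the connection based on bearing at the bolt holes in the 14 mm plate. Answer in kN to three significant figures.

308 kN

Per bolt r_n = 1.2 l_c t F_u ≤ 2.4 d t F_u; upper limit = 2.4 × 20 × 14 × 470 / 1000 = 315.8 kN.
Edge bolt: l_c = 30 − 22/2 = 19 mm → 1.2 × 19 × 14 × 470 / 1000 = 150 → r_n = 150 kN.
Interior bolts: l_c = 55 − 22 = 33 mm → 1.2 × 33 × 14 × 470 / 1000 = 260.6 → r_n = 260.6 kN.
R_n = 1 × 150 + 1 × 260.6 = 410.6 kN.
Design strength φR_n = 0.75 × 410.6 = 308 kN.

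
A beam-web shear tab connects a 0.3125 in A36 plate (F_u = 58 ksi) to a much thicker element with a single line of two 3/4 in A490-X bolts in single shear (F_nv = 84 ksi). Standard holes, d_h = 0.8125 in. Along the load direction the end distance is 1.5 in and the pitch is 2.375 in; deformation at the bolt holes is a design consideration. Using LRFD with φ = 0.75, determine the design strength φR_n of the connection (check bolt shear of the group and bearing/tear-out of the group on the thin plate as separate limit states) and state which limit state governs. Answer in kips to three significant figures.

42.3 kips (bearing governs)

Bolt shear: A_b = π·0.75²/4 = 0.4418 in²; R_n = 84 × 0.4418 × 2 × 1 = 74.22 kips → 0.75 × 74.22 = 55.7 kips.
Bearing (1.2 l_c t F_u ≤ 2.4 d t F_u): upper limit = 2.4·0.75·0.3125·58 = 32.62 kips.
  Edge l_c = 1.5 − 0.8125/2 = 1.094 → r_n = 23.79 kips; interior l_c = 2.375 − 0.8125 = 1.562 → r_n = 32.62 kips.
  R_n,bearing = 1·23.79 + 1·32.62 = 56.41 kips → 0.75 × 56.41 = 42.3 kips.
Bearing governs: 42.3 kips.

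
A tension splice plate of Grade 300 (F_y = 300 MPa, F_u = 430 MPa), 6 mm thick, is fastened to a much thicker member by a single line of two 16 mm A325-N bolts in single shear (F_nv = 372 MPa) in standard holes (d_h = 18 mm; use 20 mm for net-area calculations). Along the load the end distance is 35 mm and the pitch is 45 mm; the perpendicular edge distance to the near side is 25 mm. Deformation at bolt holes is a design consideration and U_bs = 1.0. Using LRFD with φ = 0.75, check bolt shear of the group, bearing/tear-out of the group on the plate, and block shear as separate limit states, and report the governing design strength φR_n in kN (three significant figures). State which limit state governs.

87.1 kN (block shear governs)

Bolt shear: A_b = π·16²/4 = 201.1 mm²; R_n = 372 × 201.1 × 2 × 1 / 1000 = 149.6 kN → 0.75 × 149.6 = 112 kN.
Bearing: edge l_c = 26, r_n = 80.5 kN; interior l_c = 27, r_n = 83.59 kN; R_n = 80.5 + 1·83.59 = 164.1 kN → 123 kN.
Block shear: A_gv = 480, A_nv = 300, A_nt = 90 mm²; R_n = min(0.6F_uA_nv, 0.6F_yA_gv) + U_bs·F_u·A_nt = 116.1 kN → 87.1 kN.
Block shear governs: 87.1 kN.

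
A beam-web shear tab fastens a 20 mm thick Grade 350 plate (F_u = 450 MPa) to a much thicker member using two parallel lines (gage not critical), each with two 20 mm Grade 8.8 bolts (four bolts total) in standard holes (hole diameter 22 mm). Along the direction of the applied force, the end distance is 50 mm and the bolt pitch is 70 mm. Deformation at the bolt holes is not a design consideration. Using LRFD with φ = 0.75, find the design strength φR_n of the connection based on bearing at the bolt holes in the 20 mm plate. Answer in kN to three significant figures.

Per bolt r_n = 1.5 l_c t F_u ≤ 3.0 d t F_u; upper limit = 3.0 × 20 × 20 × 450 / 1000 = 540 kN.
Edge bolt: l_c = 50 − 22/2 = 39 mm → 1.5 × 39 × 20 × 450 / 1000 = 526.5 → r_n = 526.5 kN.
Interior bolts: l_c = 70 − 22 = 48 mm → 1.5 × 48 × 20 × 450 / 1000 = 648 → r_n = 540 kN.
R_n = 2 × 526.5 + 2 × 540 = 2133 kN.
Design strength φR_n = 0.75 × 2133 = 1600 kN.

1600 kN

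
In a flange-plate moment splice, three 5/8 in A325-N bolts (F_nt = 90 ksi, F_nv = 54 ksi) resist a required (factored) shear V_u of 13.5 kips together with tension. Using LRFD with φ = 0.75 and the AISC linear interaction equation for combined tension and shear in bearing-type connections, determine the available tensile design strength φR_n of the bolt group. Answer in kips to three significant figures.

A_b = π·0.625²/4 = 0.3068 in²; f_rv = 13.5 / (3 × 0.3068) = 14.67 ksi.
F'_nt = 1.3 F_nt − (F_nt / φF_nv) f_rv = 1.3·90 − (90/(0.75·54))·14.67 = 84.41 ksi, capped at F_nt → F'_nt = 84.41 ksi.
R_n = F'_nt · A_b · n = 84.41 × 0.3068 × 3 = 77.69 kips.
Design strength φR_n = 0.75 × 77.69 = 58.3 kips.

58.3 kips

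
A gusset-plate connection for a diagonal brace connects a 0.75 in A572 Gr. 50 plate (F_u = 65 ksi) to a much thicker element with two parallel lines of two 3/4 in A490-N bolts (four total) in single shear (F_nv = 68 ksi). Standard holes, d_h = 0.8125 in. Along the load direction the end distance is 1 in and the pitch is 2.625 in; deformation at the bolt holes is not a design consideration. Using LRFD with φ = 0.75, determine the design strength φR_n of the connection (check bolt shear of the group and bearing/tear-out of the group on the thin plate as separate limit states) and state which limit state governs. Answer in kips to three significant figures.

90.1 kips (bolt shear governs)

Bolt shear: A_b = π·0.75²/4 = 0.4418 in²; R_n = 68 × 0.4418 × 4 × 1 = 120.2 kips → 0.75 × 120.2 = 90.1 kips.
Bearing (1.5 l_c t F_u ≤ 3.0 d t F_u): upper limit = 3.0·0.75·0.75·65 = 109.7 kips.
  Edge l_c = 1 − 0.8125/2 = 0.5938 → r_n = 43.42 kips; interior l_c = 2.625 − 0.8125 = 1.812 → r_n = 109.7 kips.
  R_n,bearing = 2·43.42 + 2·109.7 = 306.2 kips → 0.75 × 306.2 = 230 kips.
Bolt shear governs: 90.1 kips.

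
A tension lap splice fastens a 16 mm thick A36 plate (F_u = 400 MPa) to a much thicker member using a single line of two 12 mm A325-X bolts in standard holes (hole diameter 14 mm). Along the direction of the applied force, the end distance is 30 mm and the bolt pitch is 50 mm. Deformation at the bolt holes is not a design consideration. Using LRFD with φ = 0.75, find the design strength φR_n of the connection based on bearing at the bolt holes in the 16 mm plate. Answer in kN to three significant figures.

Per bolt r_n = 1.5 l_c t F_u ≤ 3.0 d t F_u; upper limit = 3.0 × 12 × 16 × 400 / 1000 = 230.4 kN.
Edge bolt: l_c = 30 − 14/2 = 23 mm → 1.5 × 23 × 16 × 400 / 1000 = 220.8 → r_n = 220.8 kN.
Interior bolts: l_c = 50 − 14 = 36 mm → 1.5 × 36 × 16 × 400 / 1000 = 345.6 → r_n = 230.4 kN.
R_n = 1 × 220.8 + 1 × 230.4 = 451.2 kN.
Design strength φR_n = 0.75 × 451.2 = 338 kN.

338 kN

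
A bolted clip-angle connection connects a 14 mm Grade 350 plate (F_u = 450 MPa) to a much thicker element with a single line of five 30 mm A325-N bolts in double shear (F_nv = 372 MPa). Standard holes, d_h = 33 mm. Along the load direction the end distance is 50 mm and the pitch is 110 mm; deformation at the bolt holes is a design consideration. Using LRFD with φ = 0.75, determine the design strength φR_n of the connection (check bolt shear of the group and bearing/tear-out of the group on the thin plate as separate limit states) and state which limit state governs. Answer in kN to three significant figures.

Bolt shear: A_b = π·30²/4 = 706.9 mm²; R_n = 372 × 706.9 × 5 × 2 / 1000 = 2630 kN → 0.75 × 2630 = 1970 kN.
Bearing (1.2 l_c t F_u ≤ 2.4 d t F_u): upper limit = 2.4·30·14·450 / 1000 = 453.6 kN.
  Edge l_c = 50 − 33/2 = 33.5 → r_n = 253.3 kN; interior l_c = 110 − 33 = 77 → r_n = 453.6 kN.
  R_n,bearing = 1·253.3 + 4·453.6 = 2068 kN → 0.75 × 2068 = 1550 kN.
Bearing governs: 1550 kN.

1550 kN (bearing governs)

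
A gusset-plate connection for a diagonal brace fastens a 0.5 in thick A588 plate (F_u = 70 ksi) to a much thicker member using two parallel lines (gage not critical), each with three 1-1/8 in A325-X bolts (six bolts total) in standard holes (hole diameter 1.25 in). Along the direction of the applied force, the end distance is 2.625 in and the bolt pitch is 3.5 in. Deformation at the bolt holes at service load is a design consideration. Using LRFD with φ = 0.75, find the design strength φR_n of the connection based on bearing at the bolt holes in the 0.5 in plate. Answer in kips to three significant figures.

Per bolt r_n = 1.2 l_c t F_u ≤ 2.4 d t F_u; upper limit = 2.4 × 1.125 × 0.5 × 70 = 94.5 kips.
Edge bolt: l_c = 2.625 − 1.25/2 = 2 in → 1.2 × 2 × 0.5 × 70 = 84 → r_n = 84 kips.
Interior bolts: l_c = 3.5 − 1.25 = 2.25 in → 1.2 × 2.25 × 0.5 × 70 = 94.5 → r_n = 94.5 kips.
R_n = 2 × 84 + 4 × 94.5 = 546 kips.
Design strength φR_n = 0.75 × 546 = 410 kips.

410 kips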